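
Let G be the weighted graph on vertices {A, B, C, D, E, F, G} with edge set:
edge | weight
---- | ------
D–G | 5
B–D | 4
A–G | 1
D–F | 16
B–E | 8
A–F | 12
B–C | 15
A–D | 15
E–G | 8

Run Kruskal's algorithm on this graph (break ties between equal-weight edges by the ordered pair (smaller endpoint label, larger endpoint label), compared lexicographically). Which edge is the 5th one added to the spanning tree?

Kruskal: consider edges lightest-first.
A–G (1): add — endpoints in different components.
B–D (4): add — endpoints in different components.
D–G (5): add — endpoints in different components.
B–E (8): add — endpoints in different components.
E–G (8): skip — E and G already connected.
A–F (12): add — endpoints in different components.
A–D (15): skip — A and D already connected.
B–C (15): add — endpoints in different components.
The 5th edge added is A–F.

A-F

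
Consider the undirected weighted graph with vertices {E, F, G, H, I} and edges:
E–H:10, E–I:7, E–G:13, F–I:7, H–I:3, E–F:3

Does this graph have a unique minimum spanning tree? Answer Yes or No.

No

Kruskal's algorithm — process edges by increasing weight (ties by edge label):
E–F (3): add. Components now {E,F} {G} {H} {I}
H–I (3): add. Components now {E,F} {G} {H,I}
E–I (7): add. Components now {E,F,H,I} {G}
F–I (7): skip — F and I already connected.
E–H (10): skip — E and H already connected.
E–G (13): add. Components now {E,F,G,H,I}
Non-tree edge F–I has weight 7, equal to the heaviest edge on its tree cycle — swapping gives another MST of the same weight. Not unique.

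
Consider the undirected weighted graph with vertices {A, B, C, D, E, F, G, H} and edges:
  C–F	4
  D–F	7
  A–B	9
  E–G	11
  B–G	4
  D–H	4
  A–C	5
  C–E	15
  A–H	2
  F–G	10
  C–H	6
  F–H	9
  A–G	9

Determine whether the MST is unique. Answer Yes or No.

Sort edges by weight, then run Kruskal:
A–H (2): add — endpoints in different components.
B–G (4): add — endpoints in different components.
C–F (4): add — endpoints in different components.
D–H (4): add — endpoints in different components.
A–C (5): add — endpoints in different components.
C–H (6): skip — C and H already connected.
D–F (7): skip — D and F already connected.
A–B (9): add — endpoints in different components.
A–G (9): skip — A and G already connected.
F–H (9): skip — F and H already connected.
F–G (10): skip — F and G already connected.
E–G (11): add — endpoints in different components.
Non-tree edge A–G has weight 9, equal to the heaviest edge on its tree cycle — swapping gives another MST of the same weight. Not unique.

No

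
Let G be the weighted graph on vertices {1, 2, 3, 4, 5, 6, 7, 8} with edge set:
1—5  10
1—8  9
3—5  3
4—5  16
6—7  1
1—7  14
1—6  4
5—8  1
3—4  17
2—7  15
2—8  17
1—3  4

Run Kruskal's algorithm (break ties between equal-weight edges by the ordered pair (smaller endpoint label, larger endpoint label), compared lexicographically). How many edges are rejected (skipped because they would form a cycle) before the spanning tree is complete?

Kruskal's algorithm — process edges by increasing weight (ties by edge label):
5—8 (1): add — endpoints in different components.
6—7 (1): add — endpoints in different components.
3—5 (3): add — endpoints in different components.
1—3 (4): add — endpoints in different components.
1—6 (4): add — endpoints in different components.
1—8 (9): skip — 1 and 8 already connected.
1—5 (10): skip — 1 and 5 already connected.
1—7 (14): skip — 1 and 7 already connected.
2—7 (15): add — endpoints in different components.
4—5 (16): add — endpoints in different components.
Edges rejected before the tree was complete: 3.

3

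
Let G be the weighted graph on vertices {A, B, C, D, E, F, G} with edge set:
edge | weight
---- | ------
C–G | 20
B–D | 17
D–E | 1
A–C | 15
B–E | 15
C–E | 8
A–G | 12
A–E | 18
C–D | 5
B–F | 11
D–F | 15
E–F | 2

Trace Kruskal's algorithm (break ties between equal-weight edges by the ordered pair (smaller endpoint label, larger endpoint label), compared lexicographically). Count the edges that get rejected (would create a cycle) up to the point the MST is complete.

1

Sort edges by weight, then run Kruskal:
D–E (1): add. Components now {A} {B} {C} {D,E} {F} {G}
E–F (2): add. Components now {A} {B} {C} {D,E,F} {G}
C–D (5): add. Components now {A} {B} {C,D,E,F} {G}
C–E (8): skip — C and E already connected.
B–F (11): add. Components now {A} {B,C,D,E,F} {G}
A–G (12): add. Components now {A,G} {B,C,D,E,F}
A–C (15): add. Components now {A,B,C,D,E,F,G}
Edges rejected before the tree was complete: 1.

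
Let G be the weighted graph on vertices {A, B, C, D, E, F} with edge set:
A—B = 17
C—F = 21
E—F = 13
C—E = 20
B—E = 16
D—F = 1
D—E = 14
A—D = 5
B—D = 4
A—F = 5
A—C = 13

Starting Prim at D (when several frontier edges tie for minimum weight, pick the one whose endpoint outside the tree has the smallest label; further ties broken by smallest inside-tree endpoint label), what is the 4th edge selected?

Prim, starting at D.
Step 1: frontier [D—F 1, B—D 4, A—D 5, D—E 14] → take D—F (1); add F.
Step 2: frontier [B—D 4, A—D 5, D—E 14, A—F 5, E—F 13, C—F 21] → take B—D (4); add B.
Step 3: frontier [B—E 16, A—B 17, A—D 5, D—E 14, A—F 5, E—F 13, C—F 21] → take A—D (5); add A.
Step 4: frontier [A—C 13, B—E 16, D—E 14, E—F 13, C—F 21] → take A—C (13); add C.
Step 5: frontier [B—E 16, C—E 20, D—E 14, E—F 13] → take E—F (13); add E.
The 4th edge added is A—C.

A-C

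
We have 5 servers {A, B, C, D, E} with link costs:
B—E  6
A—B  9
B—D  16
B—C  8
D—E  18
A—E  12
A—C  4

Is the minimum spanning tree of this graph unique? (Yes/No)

Sort edges by weight, then run Kruskal:
A—C (4): add — endpoints in different components.
B—E (6): add — endpoints in different components.
B—C (8): add — endpoints in different components.
A—B (9): skip — A and B already connected.
A—E (12): skip — A and E already connected.
B—D (16): add — endpoints in different components.
Every non-tree edge has weight strictly greater than the heaviest edge on the tree path between its endpoints, so the MST is unique.

Yes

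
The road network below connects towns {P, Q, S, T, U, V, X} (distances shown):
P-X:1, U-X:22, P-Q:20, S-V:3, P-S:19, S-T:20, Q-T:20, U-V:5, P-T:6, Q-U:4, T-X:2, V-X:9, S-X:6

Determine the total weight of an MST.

21

Prim, starting at V.
Step 1: cheapest edge leaving the tree is S-V (3); add S.
Step 2: cheapest edge leaving the tree is U-V (5); add U.
Step 3: cheapest edge leaving the tree is Q-U (4); add Q.
Step 4: cheapest edge leaving the tree is S-X (6); add X.
Step 5: cheapest edge leaving the tree is P-X (1); add P.
Step 6: cheapest edge leaving the tree is T-X (2); add T.
MST edges: S-V, U-V, Q-U, S-X, P-X, T-X; total weight 3+5+4+6+1+2 = 21.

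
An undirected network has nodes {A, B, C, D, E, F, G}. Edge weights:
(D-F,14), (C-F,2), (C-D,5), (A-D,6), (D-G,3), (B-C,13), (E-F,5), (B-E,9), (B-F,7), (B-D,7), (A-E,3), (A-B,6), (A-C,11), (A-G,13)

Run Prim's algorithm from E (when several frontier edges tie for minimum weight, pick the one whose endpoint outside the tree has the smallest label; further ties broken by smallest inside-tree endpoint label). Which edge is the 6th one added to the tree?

A-B

Prim's algorithm from E:
Step 1: frontier [A-E 3, E-F 5, B-E 9] → take A-E (3); add A.
Step 2: frontier [A-B 6, A-D 6, A-C 11, A-G 13, E-F 5, B-E 9] → take E-F (5); add F.
Step 3: frontier [A-B 6, A-D 6, A-C 11, A-G 13, B-E 9, C-F 2, B-F 7, D-F 14] → take C-F (2); add C.
Step 4: frontier [A-B 6, A-D 6, A-G 13, C-D 5, B-C 13, B-E 9, B-F 7, D-F 14] → take C-D (5); add D.
Step 5: frontier [A-B 6, A-G 13, B-C 13, D-G 3, B-D 7, B-E 9, B-F 7] → take D-G (3); add G.
Step 6: frontier [A-B 6, B-C 13, B-D 7, B-E 9, B-F 7] → take A-B (6); add B.
The 6th edge added is A-B.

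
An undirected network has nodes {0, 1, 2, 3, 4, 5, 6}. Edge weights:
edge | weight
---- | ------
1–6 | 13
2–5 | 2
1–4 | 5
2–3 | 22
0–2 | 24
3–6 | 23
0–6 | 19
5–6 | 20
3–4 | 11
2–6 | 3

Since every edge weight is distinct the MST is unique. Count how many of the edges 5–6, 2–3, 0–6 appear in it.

Kruskal: consider edges lightest-first.
2–5 (2): add — endpoints in different components.
2–6 (3): add — endpoints in different components.
1–4 (5): add — endpoints in different components.
3–4 (11): add — endpoints in different components.
1–6 (13): add — endpoints in different components.
0–6 (19): add — endpoints in different components.
MST edge set: {2–5, 2–6, 1–4, 3–4, 1–6, 0–6}.
Of the listed edges, {0–6} are in the MST → 1.

1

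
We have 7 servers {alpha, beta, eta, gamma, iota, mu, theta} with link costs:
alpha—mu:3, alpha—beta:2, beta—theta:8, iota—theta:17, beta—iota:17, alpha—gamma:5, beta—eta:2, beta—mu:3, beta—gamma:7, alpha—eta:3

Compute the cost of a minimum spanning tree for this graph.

Grow the tree from alpha using Prim:
Step 1: frontier [alpha—beta 2, alpha—eta 3, alpha—mu 3, alpha—gamma 5] → take alpha—beta (2); add beta.
Step 2: frontier [alpha—eta 3, alpha—mu 3, alpha—gamma 5, beta—eta 2, beta—mu 3, beta—gamma 7, beta—theta 8, beta—iota 17] → take beta—eta (2); add eta.
Step 3: frontier [alpha—mu 3, alpha—gamma 5, beta—mu 3, beta—gamma 7, beta—theta 8, beta—iota 17] → take alpha—mu (3); add mu.
Step 4: frontier [alpha—gamma 5, beta—gamma 7, beta—theta 8, beta—iota 17] → take alpha—gamma (5); add gamma.
Step 5: frontier [beta—theta 8, beta—iota 17] → take beta—theta (8); add theta.
Step 6: frontier [beta—iota 17, iota—theta 17] → take beta—iota (17); add iota.
MST edges: alpha—beta, beta—eta, alpha—mu, alpha—gamma, beta—theta, beta—iota; total weight 2+2+3+5+8+17 = 37.

37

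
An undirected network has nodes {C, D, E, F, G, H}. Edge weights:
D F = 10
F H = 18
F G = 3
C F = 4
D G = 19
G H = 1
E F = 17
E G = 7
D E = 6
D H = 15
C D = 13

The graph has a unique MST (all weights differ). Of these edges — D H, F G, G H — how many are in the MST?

Kruskal's algorithm — process edges by increasing weight (ties by edge label):
G H (1): add. Components now {C} {D} {E} {F} {G,H}
F G (3): add. Components now {C} {D} {E} {F,G,H}
C F (4): add. Components now {C,F,G,H} {D} {E}
D E (6): add. Components now {C,F,G,H} {D,E}
E G (7): add. Components now {C,D,E,F,G,H}
MST edge set: {G H, F G, C F, D E, E G}.
Of the listed edges, {F G, G H} are in the MST → 2.

2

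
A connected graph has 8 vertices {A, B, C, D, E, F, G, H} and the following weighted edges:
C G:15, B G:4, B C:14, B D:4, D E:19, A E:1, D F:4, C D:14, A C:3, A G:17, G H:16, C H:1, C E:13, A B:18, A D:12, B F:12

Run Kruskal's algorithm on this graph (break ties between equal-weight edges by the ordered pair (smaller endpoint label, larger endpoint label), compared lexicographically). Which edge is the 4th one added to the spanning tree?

B-D

Kruskal's algorithm — process edges by increasing weight (ties by edge label):
A E (1): add — endpoints in different components.
C H (1): add — endpoints in different components.
A C (3): add — endpoints in different components.
B D (4): add — endpoints in different components.
B G (4): add — endpoints in different components.
D F (4): add — endpoints in different components.
A D (12): add — endpoints in different components.
The 4th edge added is B D.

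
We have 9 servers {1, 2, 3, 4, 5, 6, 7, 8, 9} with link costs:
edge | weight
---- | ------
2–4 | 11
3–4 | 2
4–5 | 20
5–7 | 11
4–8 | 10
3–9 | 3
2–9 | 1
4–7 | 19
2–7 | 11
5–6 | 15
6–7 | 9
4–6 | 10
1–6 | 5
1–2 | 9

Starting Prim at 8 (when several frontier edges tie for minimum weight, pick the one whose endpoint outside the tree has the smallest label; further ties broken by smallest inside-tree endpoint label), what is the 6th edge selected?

1-6

Grow the tree from 8 using Prim:
Step 1: cheapest edge leaving the tree is 4–8 (10); add 4.
Step 2: cheapest edge leaving the tree is 3–4 (2); add 3.
Step 3: cheapest edge leaving the tree is 3–9 (3); add 9.
Step 4: cheapest edge leaving the tree is 2–9 (1); add 2.
Step 5: cheapest edge leaving the tree is 1–2 (9); add 1.
Step 6: cheapest edge leaving the tree is 1–6 (5); add 6.
Step 7: cheapest edge leaving the tree is 6–7 (9); add 7.
Step 8: cheapest edge leaving the tree is 5–7 (11); add 5.
The 6th edge added is 1–6.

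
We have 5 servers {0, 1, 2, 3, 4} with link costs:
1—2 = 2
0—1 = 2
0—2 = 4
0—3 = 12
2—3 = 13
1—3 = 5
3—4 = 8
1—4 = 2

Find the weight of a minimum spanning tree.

Kruskal: consider edges lightest-first.
0—1 (2): add. Components now {0,1} {2} {3} {4}
1—2 (2): add. Components now {0,1,2} {3} {4}
1—4 (2): add. Components now {0,1,2,4} {3}
0—2 (4): skip — 0 and 2 already connected.
1—3 (5): add. Components now {0,1,2,3,4}
MST edges: 0—1, 1—2, 1—4, 1—3; total weight 2+2+2+5 = 11.

11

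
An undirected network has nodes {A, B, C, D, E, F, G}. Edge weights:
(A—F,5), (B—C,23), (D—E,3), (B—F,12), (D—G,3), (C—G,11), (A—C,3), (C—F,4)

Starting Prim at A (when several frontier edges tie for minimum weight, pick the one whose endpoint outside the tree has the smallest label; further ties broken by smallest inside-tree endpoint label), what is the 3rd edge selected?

Prim, starting at A.
Step 1: frontier [A—C 3, A—F 5] → take A—C (3); add C.
Step 2: frontier [A—F 5, C—F 4, C—G 11, B—C 23] → take C—F (4); add F.
Step 3: frontier [C—G 11, B—C 23, B—F 12] → take C—G (11); add G.
Step 4: frontier [B—C 23, B—F 12, D—G 3] → take D—G (3); add D.
Step 5: frontier [B—C 23, D—E 3, B—F 12] → take D—E (3); add E.
Step 6: frontier [B—C 23, B—F 12] → take B—F (12); add B.
The 3rd edge added is C—G.

C-G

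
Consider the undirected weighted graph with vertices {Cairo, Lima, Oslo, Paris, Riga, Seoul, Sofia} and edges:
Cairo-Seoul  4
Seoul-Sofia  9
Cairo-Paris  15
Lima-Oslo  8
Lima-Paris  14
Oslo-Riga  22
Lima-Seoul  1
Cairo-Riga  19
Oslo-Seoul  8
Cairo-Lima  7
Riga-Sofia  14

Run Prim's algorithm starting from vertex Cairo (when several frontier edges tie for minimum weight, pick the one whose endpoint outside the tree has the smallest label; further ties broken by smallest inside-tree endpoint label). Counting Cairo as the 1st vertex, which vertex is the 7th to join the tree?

Grow the tree from Cairo using Prim:
Step 1: cheapest edge leaving the tree is Cairo-Seoul (4); add Seoul.
Step 2: cheapest edge leaving the tree is Lima-Seoul (1); add Lima.
Step 3: cheapest edge leaving the tree is Lima-Oslo (8); add Oslo.
Step 4: cheapest edge leaving the tree is Seoul-Sofia (9); add Sofia.
Step 5: cheapest edge leaving the tree is Lima-Paris (14); add Paris.
Step 6: cheapest edge leaving the tree is Riga-Sofia (14); add Riga.
Vertex order: Cairo, Seoul, Lima, Oslo, Sofia, Paris, Riga. The 7th vertex is Riga.

Riga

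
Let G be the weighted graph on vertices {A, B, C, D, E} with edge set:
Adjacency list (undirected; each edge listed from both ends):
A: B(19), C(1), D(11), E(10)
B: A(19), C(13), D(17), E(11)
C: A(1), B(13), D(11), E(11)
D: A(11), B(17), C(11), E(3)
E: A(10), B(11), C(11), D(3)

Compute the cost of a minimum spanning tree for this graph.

Grow the tree from C using Prim:
Step 1: frontier [A-C 1, C-D 11, C-E 11, B-C 13] → take A-C (1); add A.
Step 2: frontier [A-E 10, A-D 11, A-B 19, C-D 11, C-E 11, B-C 13] → take A-E (10); add E.
Step 3: frontier [A-D 11, A-B 19, C-D 11, B-C 13, D-E 3, B-E 11] → take D-E (3); add D.
Step 4: frontier [A-B 19, B-C 13, B-D 17, B-E 11] → take B-E (11); add B.
MST edges: A-C, A-E, D-E, B-E; total weight 1+10+3+11 = 25.

25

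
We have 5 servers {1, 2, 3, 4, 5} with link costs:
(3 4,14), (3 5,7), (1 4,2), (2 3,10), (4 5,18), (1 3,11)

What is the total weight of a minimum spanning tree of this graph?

30

Prim's algorithm from 3:
Step 1: frontier [3 5 7, 2 3 10, 1 3 11, 3 4 14] → take 3 5 (7); add 5.
Step 2: frontier [2 3 10, 1 3 11, 3 4 14, 4 5 18] → take 2 3 (10); add 2.
Step 3: frontier [1 3 11, 3 4 14, 4 5 18] → take 1 3 (11); add 1.
Step 4: frontier [1 4 2, 3 4 14, 4 5 18] → take 1 4 (2); add 4.
MST edges: 3 5, 2 3, 1 3, 1 4; total weight 7+10+11+2 = 30.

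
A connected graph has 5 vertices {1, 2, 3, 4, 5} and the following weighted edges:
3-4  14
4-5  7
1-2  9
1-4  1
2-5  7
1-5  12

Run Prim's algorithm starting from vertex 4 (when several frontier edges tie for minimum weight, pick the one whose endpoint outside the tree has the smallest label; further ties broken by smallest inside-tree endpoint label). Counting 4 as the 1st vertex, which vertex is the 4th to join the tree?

2

Prim's algorithm from 4:
Step 1: cheapest edge leaving the tree is 1-4 (1); add 1.
Step 2: cheapest edge leaving the tree is 4-5 (7); add 5.
Step 3: cheapest edge leaving the tree is 2-5 (7); add 2.
Step 4: cheapest edge leaving the tree is 3-4 (14); add 3.
Vertex order: 4, 1, 5, 2, 3. The 4th vertex is 2.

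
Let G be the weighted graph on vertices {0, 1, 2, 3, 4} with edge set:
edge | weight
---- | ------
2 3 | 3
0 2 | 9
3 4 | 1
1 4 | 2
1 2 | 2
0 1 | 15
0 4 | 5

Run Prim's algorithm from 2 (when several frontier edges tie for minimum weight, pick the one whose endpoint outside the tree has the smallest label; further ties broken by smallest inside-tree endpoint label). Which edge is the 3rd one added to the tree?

Grow the tree from 2 using Prim:
Step 1: frontier [1 2 2, 2 3 3, 0 2 9] → take 1 2 (2); add 1.
Step 2: frontier [1 4 2, 0 1 15, 2 3 3, 0 2 9] → take 1 4 (2); add 4.
Step 3: frontier [0 1 15, 2 3 3, 0 2 9, 3 4 1, 0 4 5] → take 3 4 (1); add 3.
Step 4: frontier [0 1 15, 0 2 9, 0 4 5] → take 0 4 (5); add 0.
The 3rd edge added is 3 4.

3-4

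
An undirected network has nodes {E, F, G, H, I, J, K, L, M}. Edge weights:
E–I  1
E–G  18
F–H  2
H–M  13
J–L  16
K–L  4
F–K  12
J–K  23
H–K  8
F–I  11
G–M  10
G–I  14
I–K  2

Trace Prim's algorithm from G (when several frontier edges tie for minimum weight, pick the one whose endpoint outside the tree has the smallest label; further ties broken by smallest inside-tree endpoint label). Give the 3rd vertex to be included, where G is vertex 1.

H

Prim's algorithm from G:
Step 1: cheapest edge leaving the tree is G–M (10); add M.
Step 2: cheapest edge leaving the tree is H–M (13); add H.
Step 3: cheapest edge leaving the tree is F–H (2); add F.
Step 4: cheapest edge leaving the tree is H–K (8); add K.
Step 5: cheapest edge leaving the tree is I–K (2); add I.
Step 6: cheapest edge leaving the tree is E–I (1); add E.
Step 7: cheapest edge leaving the tree is K–L (4); add L.
Step 8: cheapest edge leaving the tree is J–L (16); add J.
Vertex order: G, M, H, F, K, I, E, L, J. The 3rd vertex is H.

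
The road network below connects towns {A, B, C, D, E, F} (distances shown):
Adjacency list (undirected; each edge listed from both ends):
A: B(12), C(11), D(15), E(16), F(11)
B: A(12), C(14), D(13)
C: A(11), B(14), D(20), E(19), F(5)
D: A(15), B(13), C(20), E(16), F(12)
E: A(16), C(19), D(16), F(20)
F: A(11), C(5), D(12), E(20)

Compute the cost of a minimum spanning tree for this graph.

Prim's algorithm from E:
Step 1: cheapest edge leaving the tree is A-E (16); add A.
Step 2: cheapest edge leaving the tree is A-C (11); add C.
Step 3: cheapest edge leaving the tree is C-F (5); add F.
Step 4: cheapest edge leaving the tree is A-B (12); add B.
Step 5: cheapest edge leaving the tree is D-F (12); add D.
MST edges: A-E, A-C, C-F, A-B, D-F; total weight 16+11+5+12+12 = 56.

56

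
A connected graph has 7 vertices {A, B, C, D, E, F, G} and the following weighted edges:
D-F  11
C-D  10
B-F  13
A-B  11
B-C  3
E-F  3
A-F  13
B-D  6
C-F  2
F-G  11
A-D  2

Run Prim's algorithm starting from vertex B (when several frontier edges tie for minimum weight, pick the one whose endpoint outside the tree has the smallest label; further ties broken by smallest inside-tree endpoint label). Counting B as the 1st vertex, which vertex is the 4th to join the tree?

Prim, starting at B.
Step 1: frontier [B-C 3, B-D 6, A-B 11, B-F 13] → take B-C (3); add C.
Step 2: frontier [B-D 6, A-B 11, B-F 13, C-F 2, C-D 10] → take C-F (2); add F.
Step 3: frontier [B-D 6, A-B 11, C-D 10, E-F 3, D-F 11, F-G 11, A-F 13] → take E-F (3); add E.
Step 4: frontier [B-D 6, A-B 11, C-D 10, D-F 11, F-G 11, A-F 13] → take B-D (6); add D.
Step 5: frontier [A-B 11, A-D 2, F-G 11, A-F 13] → take A-D (2); add A.
Step 6: frontier [F-G 11] → take F-G (11); add G.
Vertex order: B, C, F, E, D, A, G. The 4th vertex is E.

E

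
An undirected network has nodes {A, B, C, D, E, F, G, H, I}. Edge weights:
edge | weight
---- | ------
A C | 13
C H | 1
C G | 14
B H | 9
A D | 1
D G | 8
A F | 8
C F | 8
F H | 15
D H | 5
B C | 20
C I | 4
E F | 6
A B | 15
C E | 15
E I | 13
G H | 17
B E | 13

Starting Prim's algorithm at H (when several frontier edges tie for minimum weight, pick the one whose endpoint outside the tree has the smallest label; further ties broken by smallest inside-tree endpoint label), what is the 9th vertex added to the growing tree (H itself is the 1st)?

Prim's algorithm from H:
Step 1: cheapest edge leaving the tree is C H (1); add C.
Step 2: cheapest edge leaving the tree is C I (4); add I.
Step 3: cheapest edge leaving the tree is D H (5); add D.
Step 4: cheapest edge leaving the tree is A D (1); add A.
Step 5: cheapest edge leaving the tree is A F (8); add F.
Step 6: cheapest edge leaving the tree is E F (6); add E.
Step 7: cheapest edge leaving the tree is D G (8); add G.
Step 8: cheapest edge leaving the tree is B H (9); add B.
Vertex order: H, C, I, D, A, F, E, G, B. The 9th vertex is B.

B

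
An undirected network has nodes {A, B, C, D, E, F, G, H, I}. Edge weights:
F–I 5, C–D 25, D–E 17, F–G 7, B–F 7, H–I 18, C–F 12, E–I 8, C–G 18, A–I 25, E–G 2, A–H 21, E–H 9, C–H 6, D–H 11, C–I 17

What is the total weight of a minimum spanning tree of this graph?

Sort edges by weight, then run Kruskal:
E–G (2): add — endpoints in different components.
F–I (5): add — endpoints in different components.
C–H (6): add — endpoints in different components.
B–F (7): add — endpoints in different components.
F–G (7): add — endpoints in different components.
E–I (8): skip — E and I already connected.
E–H (9): add — endpoints in different components.
D–H (11): add — endpoints in different components.
C–F (12): skip — C and F already connected.
C–I (17): skip — C and I already connected.
D–E (17): skip — D and E already connected.
C–G (18): skip — C and G already connected.
H–I (18): skip — H and I already connected.
A–H (21): add — endpoints in different components.
MST edges: E–G, F–I, C–H, B–F, F–G, E–H, D–H, A–H; total weight 2+5+6+7+7+9+11+21 = 68.

68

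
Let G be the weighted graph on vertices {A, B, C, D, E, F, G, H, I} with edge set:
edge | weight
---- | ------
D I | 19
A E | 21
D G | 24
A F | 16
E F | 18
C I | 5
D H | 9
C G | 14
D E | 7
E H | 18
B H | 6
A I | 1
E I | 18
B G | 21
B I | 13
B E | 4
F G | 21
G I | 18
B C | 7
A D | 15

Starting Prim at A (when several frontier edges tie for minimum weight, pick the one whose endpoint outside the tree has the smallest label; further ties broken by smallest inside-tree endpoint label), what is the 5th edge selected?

B-H

Prim's algorithm from A:
Step 1: cheapest edge leaving the tree is A I (1); add I.
Step 2: cheapest edge leaving the tree is C I (5); add C.
Step 3: cheapest edge leaving the tree is B C (7); add B.
Step 4: cheapest edge leaving the tree is B E (4); add E.
Step 5: cheapest edge leaving the tree is B H (6); add H.
Step 6: cheapest edge leaving the tree is D E (7); add D.
Step 7: cheapest edge leaving the tree is C G (14); add G.
Step 8: cheapest edge leaving the tree is A F (16); add F.
The 5th edge added is B H.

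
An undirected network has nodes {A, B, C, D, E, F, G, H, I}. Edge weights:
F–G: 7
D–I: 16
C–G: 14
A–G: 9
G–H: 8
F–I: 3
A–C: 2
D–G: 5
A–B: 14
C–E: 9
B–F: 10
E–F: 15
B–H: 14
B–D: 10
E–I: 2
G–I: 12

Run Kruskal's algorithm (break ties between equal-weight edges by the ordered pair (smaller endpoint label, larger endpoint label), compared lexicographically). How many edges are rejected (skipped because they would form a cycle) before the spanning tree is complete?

1

Kruskal's algorithm — process edges by increasing weight (ties by edge label):
A–C (2): add — endpoints in different components.
E–I (2): add — endpoints in different components.
F–I (3): add — endpoints in different components.
D–G (5): add — endpoints in different components.
F–G (7): add — endpoints in different components.
G–H (8): add — endpoints in different components.
A–G (9): add — endpoints in different components.
C–E (9): skip — C and E already connected.
B–D (10): add — endpoints in different components.
Edges rejected before the tree was complete: 1.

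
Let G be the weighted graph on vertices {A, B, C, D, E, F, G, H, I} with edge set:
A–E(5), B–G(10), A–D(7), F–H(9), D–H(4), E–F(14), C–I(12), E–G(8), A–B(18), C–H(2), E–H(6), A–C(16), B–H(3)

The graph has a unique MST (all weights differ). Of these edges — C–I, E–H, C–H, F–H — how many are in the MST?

4

Sort edges by weight, then run Kruskal:
C–H (2): add — endpoints in different components.
B–H (3): add — endpoints in different components.
D–H (4): add — endpoints in different components.
A–E (5): add — endpoints in different components.
E–H (6): add — endpoints in different components.
A–D (7): skip — A and D already connected.
E–G (8): add — endpoints in different components.
F–H (9): add — endpoints in different components.
B–G (10): skip — B and G already connected.
C–I (12): add — endpoints in different components.
MST edge set: {C–H, B–H, D–H, A–E, E–H, E–G, F–H, C–I}.
Of the listed edges, {C–I, E–H, C–H, F–H} are in the MST → 4.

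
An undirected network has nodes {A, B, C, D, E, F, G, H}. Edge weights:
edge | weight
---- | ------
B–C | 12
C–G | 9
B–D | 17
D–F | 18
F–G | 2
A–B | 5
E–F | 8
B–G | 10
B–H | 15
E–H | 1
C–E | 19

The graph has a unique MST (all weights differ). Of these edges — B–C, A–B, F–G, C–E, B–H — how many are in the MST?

Kruskal: consider edges lightest-first.
E–H (1): add — endpoints in different components.
F–G (2): add — endpoints in different components.
A–B (5): add — endpoints in different components.
E–F (8): add — endpoints in different components.
C–G (9): add — endpoints in different components.
B–G (10): add — endpoints in different components.
B–C (12): skip — B and C already connected.
B–H (15): skip — B and H already connected.
B–D (17): add — endpoints in different components.
MST edge set: {E–H, F–G, A–B, E–F, C–G, B–G, B–D}.
Of the listed edges, {A–B, F–G} are in the MST → 2.

2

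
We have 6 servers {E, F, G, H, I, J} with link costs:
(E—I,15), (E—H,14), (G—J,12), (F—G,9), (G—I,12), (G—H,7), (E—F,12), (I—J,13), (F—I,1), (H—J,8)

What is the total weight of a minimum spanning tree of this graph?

Prim's algorithm from H:
Step 1: frontier [G—H 7, H—J 8, E—H 14] → take G—H (7); add G.
Step 2: frontier [F—G 9, G—I 12, G—J 12, H—J 8, E—H 14] → take H—J (8); add J.
Step 3: frontier [F—G 9, G—I 12, E—H 14, I—J 13] → take F—G (9); add F.
Step 4: frontier [F—I 1, E—F 12, G—I 12, E—H 14, I—J 13] → take F—I (1); add I.
Step 5: frontier [E—F 12, E—H 14, E—I 15] → take E—F (12); add E.
MST edges: G—H, H—J, F—G, F—I, E—F; total weight 7+8+9+1+12 = 37.

37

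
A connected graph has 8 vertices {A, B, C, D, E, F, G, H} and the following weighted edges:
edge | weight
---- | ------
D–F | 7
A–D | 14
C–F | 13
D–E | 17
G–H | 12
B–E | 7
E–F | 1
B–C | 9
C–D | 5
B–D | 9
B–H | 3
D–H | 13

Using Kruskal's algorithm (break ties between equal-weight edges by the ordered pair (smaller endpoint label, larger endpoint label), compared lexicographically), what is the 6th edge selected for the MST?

G-H

Kruskal's algorithm — process edges by increasing weight (ties by edge label):
E–F (1): add — endpoints in different components.
B–H (3): add — endpoints in different components.
C–D (5): add — endpoints in different components.
B–E (7): add — endpoints in different components.
D–F (7): add — endpoints in different components.
B–C (9): skip — B and C already connected.
B–D (9): skip — B and D already connected.
G–H (12): add — endpoints in different components.
C–F (13): skip — C and F already connected.
D–H (13): skip — D and H already connected.
A–D (14): add — endpoints in different components.
The 6th edge added is G–H.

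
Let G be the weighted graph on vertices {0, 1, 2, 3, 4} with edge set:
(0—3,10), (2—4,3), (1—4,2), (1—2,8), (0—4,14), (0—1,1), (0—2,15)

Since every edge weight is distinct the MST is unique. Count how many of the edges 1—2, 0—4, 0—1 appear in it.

1

Kruskal's algorithm — process edges by increasing weight (ties by edge label):
0—1 (1): add. Components now {0,1} {2} {3} {4}
1—4 (2): add. Components now {0,1,4} {2} {3}
2—4 (3): add. Components now {0,1,2,4} {3}
1—2 (8): skip — 1 and 2 already connected.
0—3 (10): add. Components now {0,1,2,3,4}
MST edge set: {0—1, 1—4, 2—4, 0—3}.
Of the listed edges, {0—1} are in the MST → 1.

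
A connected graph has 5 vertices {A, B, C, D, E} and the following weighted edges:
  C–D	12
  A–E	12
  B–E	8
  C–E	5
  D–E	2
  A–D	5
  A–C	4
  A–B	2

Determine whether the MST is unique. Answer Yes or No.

Sort edges by weight, then run Kruskal:
A–B (2): add — endpoints in different components.
D–E (2): add — endpoints in different components.
A–C (4): add — endpoints in different components.
A–D (5): add — endpoints in different components.
Non-tree edge C–E has weight 5, equal to the heaviest edge on its tree cycle — swapping gives another MST of the same weight. Not unique.

No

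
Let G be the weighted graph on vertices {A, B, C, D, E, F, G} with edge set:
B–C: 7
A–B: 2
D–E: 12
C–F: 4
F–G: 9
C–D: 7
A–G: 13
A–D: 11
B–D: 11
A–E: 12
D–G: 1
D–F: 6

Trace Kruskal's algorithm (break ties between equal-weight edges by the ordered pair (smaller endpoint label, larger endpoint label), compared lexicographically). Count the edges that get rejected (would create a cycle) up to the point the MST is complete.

Kruskal's algorithm — process edges by increasing weight (ties by edge label):
D–G (1): add — endpoints in different components.
A–B (2): add — endpoints in different components.
C–F (4): add — endpoints in different components.
D–F (6): add — endpoints in different components.
B–C (7): add — endpoints in different components.
C–D (7): skip — C and D already connected.
F–G (9): skip — F and G already connected.
A–D (11): skip — A and D already connected.
B–D (11): skip — B and D already connected.
A–E (12): add — endpoints in different components.
Edges rejected before the tree was complete: 4.

4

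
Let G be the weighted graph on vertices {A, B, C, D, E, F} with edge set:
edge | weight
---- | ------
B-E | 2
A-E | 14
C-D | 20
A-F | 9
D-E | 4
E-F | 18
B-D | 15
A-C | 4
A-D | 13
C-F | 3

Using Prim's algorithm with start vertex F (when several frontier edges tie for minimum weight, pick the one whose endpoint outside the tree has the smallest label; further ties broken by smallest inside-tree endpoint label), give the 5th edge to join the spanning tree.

Prim's algorithm from F:
Step 1: frontier [C-F 3, A-F 9, E-F 18] → take C-F (3); add C.
Step 2: frontier [A-C 4, C-D 20, A-F 9, E-F 18] → take A-C (4); add A.
Step 3: frontier [A-D 13, A-E 14, C-D 20, E-F 18] → take A-D (13); add D.
Step 4: frontier [A-E 14, D-E 4, B-D 15, E-F 18] → take D-E (4); add E.
Step 5: frontier [B-D 15, B-E 2] → take B-E (2); add B.
The 5th edge added is B-E.

B-E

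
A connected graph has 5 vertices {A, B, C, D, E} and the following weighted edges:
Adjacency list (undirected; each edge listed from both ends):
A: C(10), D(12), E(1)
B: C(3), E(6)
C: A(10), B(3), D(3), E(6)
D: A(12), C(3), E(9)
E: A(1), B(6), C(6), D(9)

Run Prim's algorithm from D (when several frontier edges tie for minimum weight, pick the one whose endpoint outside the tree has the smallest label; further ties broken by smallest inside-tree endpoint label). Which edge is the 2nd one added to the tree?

B-C

Prim, starting at D.
Step 1: frontier [C D 3, D E 9, A D 12] → take C D (3); add C.
Step 2: frontier [B C 3, C E 6, A C 10, D E 9, A D 12] → take B C (3); add B.
Step 3: frontier [B E 6, C E 6, A C 10, D E 9, A D 12] → take B E (6); add E.
Step 4: frontier [A C 10, A D 12, A E 1] → take A E (1); add A.
The 2nd edge added is B C.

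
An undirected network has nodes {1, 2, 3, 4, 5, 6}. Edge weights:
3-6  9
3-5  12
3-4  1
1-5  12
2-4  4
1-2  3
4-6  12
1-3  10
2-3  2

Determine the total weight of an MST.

27

Grow the tree from 4 using Prim:
Step 1: frontier [3-4 1, 2-4 4, 4-6 12] → take 3-4 (1); add 3.
Step 2: frontier [2-3 2, 3-6 9, 1-3 10, 3-5 12, 2-4 4, 4-6 12] → take 2-3 (2); add 2.
Step 3: frontier [1-2 3, 3-6 9, 1-3 10, 3-5 12, 4-6 12] → take 1-2 (3); add 1.
Step 4: frontier [1-5 12, 3-6 9, 3-5 12, 4-6 12] → take 3-6 (9); add 6.
Step 5: frontier [1-5 12, 3-5 12] → take 1-5 (12); add 5.
MST edges: 3-4, 2-3, 1-2, 3-6, 1-5; total weight 1+2+3+9+12 = 27.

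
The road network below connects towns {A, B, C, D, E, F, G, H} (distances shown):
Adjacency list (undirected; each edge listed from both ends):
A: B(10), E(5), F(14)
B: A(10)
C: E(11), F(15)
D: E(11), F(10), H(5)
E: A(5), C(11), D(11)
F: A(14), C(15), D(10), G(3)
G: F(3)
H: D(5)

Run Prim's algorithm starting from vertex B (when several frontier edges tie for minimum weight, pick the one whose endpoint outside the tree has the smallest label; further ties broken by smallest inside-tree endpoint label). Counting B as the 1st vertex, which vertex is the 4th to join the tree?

Grow the tree from B using Prim:
Step 1: frontier [A—B 10] → take A—B (10); add A.
Step 2: frontier [A—E 5, A—F 14] → take A—E (5); add E.
Step 3: frontier [A—F 14, C—E 11, D—E 11] → take C—E (11); add C.
Step 4: frontier [A—F 14, C—F 15, D—E 11] → take D—E (11); add D.
Step 5: frontier [A—F 14, C—F 15, D—H 5, D—F 10] → take D—H (5); add H.
Step 6: frontier [A—F 14, C—F 15, D—F 10] → take D—F (10); add F.
Step 7: frontier [F—G 3] → take F—G (3); add G.
Vertex order: B, A, E, C, D, H, F, G. The 4th vertex is C.

C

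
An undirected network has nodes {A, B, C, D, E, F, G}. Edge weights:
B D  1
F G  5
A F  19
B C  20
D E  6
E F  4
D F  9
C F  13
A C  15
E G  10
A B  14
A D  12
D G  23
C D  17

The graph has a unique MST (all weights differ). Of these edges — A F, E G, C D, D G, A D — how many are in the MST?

Sort edges by weight, then run Kruskal:
B D (1): add. Components now {A} {B,D} {C} {E} {F} {G}
E F (4): add. Components now {A} {B,D} {C} {E,F} {G}
F G (5): add. Components now {A} {B,D} {C} {E,F,G}
D E (6): add. Components now {A} {B,D,E,F,G} {C}
D F (9): skip — D and F already connected.
E G (10): skip — E and G already connected.
A D (12): add. Components now {A,B,D,E,F,G} {C}
C F (13): add. Components now {A,B,C,D,E,F,G}
MST edge set: {B D, E F, F G, D E, A D, C F}.
Of the listed edges, {A D} are in the MST → 1.

1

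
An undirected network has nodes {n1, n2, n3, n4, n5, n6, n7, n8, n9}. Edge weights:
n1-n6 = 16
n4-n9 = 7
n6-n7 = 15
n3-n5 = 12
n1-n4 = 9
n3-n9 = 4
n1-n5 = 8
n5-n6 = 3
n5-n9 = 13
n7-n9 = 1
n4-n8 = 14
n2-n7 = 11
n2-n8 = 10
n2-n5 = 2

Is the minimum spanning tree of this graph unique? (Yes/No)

Yes

Sort edges by weight, then run Kruskal:
n7-n9 (1): add — endpoints in different components.
n2-n5 (2): add — endpoints in different components.
n5-n6 (3): add — endpoints in different components.
n3-n9 (4): add — endpoints in different components.
n4-n9 (7): add — endpoints in different components.
n1-n5 (8): add — endpoints in different components.
n1-n4 (9): add — endpoints in different components.
n2-n8 (10): add — endpoints in different components.
Every non-tree edge has weight strictly greater than the heaviest edge on the tree path between its endpoints, so the MST is unique.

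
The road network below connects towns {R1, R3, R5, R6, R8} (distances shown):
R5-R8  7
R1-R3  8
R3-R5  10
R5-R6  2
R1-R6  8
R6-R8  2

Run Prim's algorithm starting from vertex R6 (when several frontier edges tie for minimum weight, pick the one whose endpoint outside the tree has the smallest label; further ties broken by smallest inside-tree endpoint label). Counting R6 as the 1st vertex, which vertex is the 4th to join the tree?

Prim, starting at R6.
Step 1: cheapest edge leaving the tree is R5-R6 (2); add R5.
Step 2: cheapest edge leaving the tree is R6-R8 (2); add R8.
Step 3: cheapest edge leaving the tree is R1-R6 (8); add R1.
Step 4: cheapest edge leaving the tree is R1-R3 (8); add R3.
Vertex order: R6, R5, R8, R1, R3. The 4th vertex is R1.

R1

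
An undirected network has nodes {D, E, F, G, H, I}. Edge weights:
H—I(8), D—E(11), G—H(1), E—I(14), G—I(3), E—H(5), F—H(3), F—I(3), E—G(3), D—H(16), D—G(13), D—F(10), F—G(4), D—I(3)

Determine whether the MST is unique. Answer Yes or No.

Kruskal: consider edges lightest-first.
G—H (1): add. Components now {D} {E} {F} {G,H} {I}
D—I (3): add. Components now {D,I} {E} {F} {G,H}
E—G (3): add. Components now {D,I} {E,G,H} {F}
F—H (3): add. Components now {D,I} {E,F,G,H}
F—I (3): add. Components now {D,E,F,G,H,I}
Non-tree edge G—I has weight 3, equal to the heaviest edge on its tree cycle — swapping gives another MST of the same weight. Not unique.

No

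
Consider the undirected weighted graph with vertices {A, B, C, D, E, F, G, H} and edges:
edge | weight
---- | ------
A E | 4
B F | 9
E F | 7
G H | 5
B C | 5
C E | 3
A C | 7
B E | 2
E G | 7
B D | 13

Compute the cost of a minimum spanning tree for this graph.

Prim, starting at E.
Step 1: frontier [B E 2, C E 3, A E 4, E F 7, E G 7] → take B E (2); add B.
Step 2: frontier [B C 5, B F 9, B D 13, C E 3, A E 4, E F 7, E G 7] → take C E (3); add C.
Step 3: frontier [B F 9, B D 13, A C 7, A E 4, E F 7, E G 7] → take A E (4); add A.
Step 4: frontier [B F 9, B D 13, E F 7, E G 7] → take E F (7); add F.
Step 5: frontier [B D 13, E G 7] → take E G (7); add G.
Step 6: frontier [B D 13, G H 5] → take G H (5); add H.
Step 7: frontier [B D 13] → take B D (13); add D.
MST edges: B E, C E, A E, E F, E G, G H, B D; total weight 2+3+4+7+7+5+13 = 41.

41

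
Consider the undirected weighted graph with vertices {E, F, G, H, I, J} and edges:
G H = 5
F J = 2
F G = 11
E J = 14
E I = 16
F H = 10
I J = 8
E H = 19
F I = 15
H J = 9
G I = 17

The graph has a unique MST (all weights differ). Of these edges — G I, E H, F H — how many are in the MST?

0

Kruskal: consider edges lightest-first.
F J (2): add. Components now {E} {F,J} {G} {H} {I}
G H (5): add. Components now {E} {F,J} {G,H} {I}
I J (8): add. Components now {E} {F,I,J} {G,H}
H J (9): add. Components now {E} {F,G,H,I,J}
F H (10): skip — F and H already connected.
F G (11): skip — F and G already connected.
E J (14): add. Components now {E,F,G,H,I,J}
MST edge set: {F J, G H, I J, H J, E J}.
Of the listed edges, {} are in the MST → 0.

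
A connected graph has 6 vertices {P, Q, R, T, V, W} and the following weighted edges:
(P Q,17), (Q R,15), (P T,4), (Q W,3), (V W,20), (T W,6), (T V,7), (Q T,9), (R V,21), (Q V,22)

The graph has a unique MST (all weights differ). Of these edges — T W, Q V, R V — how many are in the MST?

Sort edges by weight, then run Kruskal:
Q W (3): add — endpoints in different components.
P T (4): add — endpoints in different components.
T W (6): add — endpoints in different components.
T V (7): add — endpoints in different components.
Q T (9): skip — T and Q already connected.
Q R (15): add — endpoints in different components.
MST edge set: {Q W, P T, T W, T V, Q R}.
Of the listed edges, {T W} are in the MST → 1.

1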